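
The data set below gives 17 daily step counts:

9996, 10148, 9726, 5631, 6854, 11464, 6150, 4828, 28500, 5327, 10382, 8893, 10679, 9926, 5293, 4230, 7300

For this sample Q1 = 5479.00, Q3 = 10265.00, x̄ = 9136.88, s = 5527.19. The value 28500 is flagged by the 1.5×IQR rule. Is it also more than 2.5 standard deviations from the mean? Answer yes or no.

z = (28500 − 9136.88) / 5527.19 = 3.50.
|z| = 3.50 > 2.5.

yes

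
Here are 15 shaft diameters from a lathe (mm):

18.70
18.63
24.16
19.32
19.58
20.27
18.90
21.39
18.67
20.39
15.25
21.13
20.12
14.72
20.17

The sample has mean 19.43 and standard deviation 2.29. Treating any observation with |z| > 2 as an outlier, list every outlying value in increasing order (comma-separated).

14.72, 24.16

Cutoffs at x̄ ± 2s: 19.43 ± 2·2.29 = [14.85, 24.01].
14.72: z = -2.06, |z| > 2 → outlier.
24.16: z = 2.07, |z| > 2 → outlier.
Every other value lies within [14.85, 24.01].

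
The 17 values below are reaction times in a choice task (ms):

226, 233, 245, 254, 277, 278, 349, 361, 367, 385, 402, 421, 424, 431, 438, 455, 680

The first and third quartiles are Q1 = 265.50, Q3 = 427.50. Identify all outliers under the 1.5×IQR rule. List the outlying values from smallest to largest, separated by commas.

IQR = Q3 − Q1 = 427.50 − 265.50 = 162.00.
Lower fence = Q1 − 1.5·IQR = 265.50 − 243.00 = 22.50.
Upper fence = Q3 + 1.5·IQR = 427.50 + 243.00 = 670.50.
680 > 670.50 → outlier.
All remaining values lie within [22.50, 670.50].

680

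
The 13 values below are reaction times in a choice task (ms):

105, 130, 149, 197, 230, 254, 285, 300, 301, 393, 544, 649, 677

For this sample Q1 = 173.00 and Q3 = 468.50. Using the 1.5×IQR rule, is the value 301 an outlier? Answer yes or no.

no

IQR = Q3 − Q1 = 468.50 − 173.00 = 295.50.
Lower fence = Q1 − 1.5·IQR = 173.00 − 443.25 = -270.25.
Upper fence = Q3 + 1.5·IQR = 468.50 + 443.25 = 911.75.
301 lies within [-270.25, 911.75].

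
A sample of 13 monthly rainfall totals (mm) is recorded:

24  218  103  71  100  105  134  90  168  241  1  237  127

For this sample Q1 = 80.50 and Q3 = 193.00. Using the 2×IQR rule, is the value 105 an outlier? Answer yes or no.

IQR = Q3 − Q1 = 193.00 − 80.50 = 112.50.
Lower fence = Q1 − 2·IQR = 80.50 − 225.00 = -144.50.
Upper fence = Q3 + 2·IQR = 193.00 + 225.00 = 418.00.
105 lies within [-144.50, 418.00].

no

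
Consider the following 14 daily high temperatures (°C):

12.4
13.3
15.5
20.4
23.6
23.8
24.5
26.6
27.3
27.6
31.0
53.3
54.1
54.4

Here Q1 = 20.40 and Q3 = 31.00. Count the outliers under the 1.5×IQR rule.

3

IQR = 10.60; fences at 20.40 − 15.90 = 4.50 and 31.00 + 15.90 = 46.90.
Outside the cutoffs: 53.3, 54.1, 54.4.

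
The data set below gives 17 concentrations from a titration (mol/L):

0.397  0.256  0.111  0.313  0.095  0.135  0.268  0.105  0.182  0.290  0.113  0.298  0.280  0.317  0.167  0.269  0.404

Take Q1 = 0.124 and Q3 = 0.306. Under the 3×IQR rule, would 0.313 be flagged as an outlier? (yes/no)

no

IQR = Q3 − Q1 = 0.306 − 0.124 = 0.182.
Lower fence = Q1 − 3·IQR = 0.124 − 0.546 = -0.422.
Upper fence = Q3 + 3·IQR = 0.306 + 0.546 = 0.852.
0.313 lies within [-0.422, 0.852].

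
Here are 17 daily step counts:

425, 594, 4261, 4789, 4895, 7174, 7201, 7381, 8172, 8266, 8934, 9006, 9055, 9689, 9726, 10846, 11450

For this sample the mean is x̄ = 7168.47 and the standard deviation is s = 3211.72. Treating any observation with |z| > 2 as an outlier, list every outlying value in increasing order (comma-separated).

425, 594

Cutoffs at x̄ ± 2s: 7168.47 ± 2·3211.72 = [745.03, 13591.91].
425: z = -2.10, |z| > 2 → outlier.
594: z = -2.05, |z| > 2 → outlier.
Every other value lies within [745.03, 13591.91].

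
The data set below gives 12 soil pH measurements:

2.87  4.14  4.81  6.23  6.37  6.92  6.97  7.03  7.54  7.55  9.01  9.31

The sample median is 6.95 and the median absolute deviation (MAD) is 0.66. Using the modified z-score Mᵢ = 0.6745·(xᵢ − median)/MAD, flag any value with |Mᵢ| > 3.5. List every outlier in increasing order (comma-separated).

2.87

|Mᵢ| > 3.5 ⇔ |xᵢ − 6.95| > 3.5·0.66/0.6745 = 3.42.
So outliers lie outside [3.53, 10.37].
2.87: M = -4.17 → outlier.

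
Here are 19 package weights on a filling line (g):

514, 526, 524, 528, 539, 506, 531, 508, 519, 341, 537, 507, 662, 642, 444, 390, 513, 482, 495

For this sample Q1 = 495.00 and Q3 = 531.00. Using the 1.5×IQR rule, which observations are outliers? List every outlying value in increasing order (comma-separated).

IQR = Q3 − Q1 = 531.00 − 495.00 = 36.00.
Lower fence = Q1 − 1.5·IQR = 495.00 − 54.00 = 441.00.
Upper fence = Q3 + 1.5·IQR = 531.00 + 54.00 = 585.00.
341 < 441.00 → outlier.
390 < 441.00 → outlier.
642 > 585.00 → outlier.
662 > 585.00 → outlier.
All remaining values lie within [441.00, 585.00].

341, 390, 642, 662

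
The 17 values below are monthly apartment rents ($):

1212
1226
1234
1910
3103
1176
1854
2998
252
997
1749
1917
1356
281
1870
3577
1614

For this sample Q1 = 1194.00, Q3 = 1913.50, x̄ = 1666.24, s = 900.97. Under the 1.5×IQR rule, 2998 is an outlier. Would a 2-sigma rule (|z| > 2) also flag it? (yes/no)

z = (2998 − 1666.24) / 900.97 = 1.48.
|z| = 1.48 ≤ 2.

no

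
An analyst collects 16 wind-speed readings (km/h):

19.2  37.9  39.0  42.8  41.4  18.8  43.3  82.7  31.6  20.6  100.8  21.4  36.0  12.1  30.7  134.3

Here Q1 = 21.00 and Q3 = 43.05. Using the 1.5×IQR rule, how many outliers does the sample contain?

3

IQR = 22.05; fences at 21.00 − 33.075 = -12.075 and 43.05 + 33.075 = 76.125.
Outside the cutoffs: 82.7, 100.8, 134.3.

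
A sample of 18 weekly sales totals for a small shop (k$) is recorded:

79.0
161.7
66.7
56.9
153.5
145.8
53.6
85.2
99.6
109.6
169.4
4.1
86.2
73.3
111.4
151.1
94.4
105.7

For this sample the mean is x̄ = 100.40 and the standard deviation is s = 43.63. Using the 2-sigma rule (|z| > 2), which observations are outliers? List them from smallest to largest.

4.1

Cutoffs at x̄ ± 2s: 100.40 ± 2·43.63 = [13.14, 187.66].
4.1: z = -2.21, |z| > 2 → outlier.
Every other value lies within [13.14, 187.66].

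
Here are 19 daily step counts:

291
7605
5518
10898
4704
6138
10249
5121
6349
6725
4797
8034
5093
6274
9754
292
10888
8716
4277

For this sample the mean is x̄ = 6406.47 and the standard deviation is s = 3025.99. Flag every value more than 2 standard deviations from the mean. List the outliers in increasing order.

291, 292

Cutoffs at x̄ ± 2s: 6406.47 ± 2·3025.99 = [354.49, 12458.45].
291: z = -2.02, |z| > 2 → outlier.
292: z = -2.02, |z| > 2 → outlier.
Every other value lies within [354.49, 12458.45].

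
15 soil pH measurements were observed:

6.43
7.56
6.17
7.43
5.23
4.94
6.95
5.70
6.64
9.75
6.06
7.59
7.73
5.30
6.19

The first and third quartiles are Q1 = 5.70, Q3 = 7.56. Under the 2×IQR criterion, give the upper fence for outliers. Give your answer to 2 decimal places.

IQR = Q3 − Q1 = 7.56 − 5.70 = 1.86.
Lower fence = Q1 − 2·IQR = 5.70 − 3.72 = 1.98.
Upper fence = Q3 + 2·IQR = 7.56 + 3.72 = 11.28.

11.28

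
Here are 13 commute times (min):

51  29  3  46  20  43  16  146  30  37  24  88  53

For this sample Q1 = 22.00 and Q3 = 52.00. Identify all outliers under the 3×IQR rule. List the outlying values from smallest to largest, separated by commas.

IQR = Q3 − Q1 = 52.00 − 22.00 = 30.00.
Lower fence = Q1 − 3·IQR = 22.00 − 90.00 = -68.00.
Upper fence = Q3 + 3·IQR = 52.00 + 90.00 = 142.00.
146 > 142.00 → outlier.
All remaining values lie within [-68.00, 142.00].

146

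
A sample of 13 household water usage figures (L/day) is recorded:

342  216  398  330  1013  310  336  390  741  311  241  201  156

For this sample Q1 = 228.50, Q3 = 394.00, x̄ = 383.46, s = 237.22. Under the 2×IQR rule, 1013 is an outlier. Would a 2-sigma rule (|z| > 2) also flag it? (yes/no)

z = (1013 − 383.46) / 237.22 = 2.65.
|z| = 2.65 > 2.

yes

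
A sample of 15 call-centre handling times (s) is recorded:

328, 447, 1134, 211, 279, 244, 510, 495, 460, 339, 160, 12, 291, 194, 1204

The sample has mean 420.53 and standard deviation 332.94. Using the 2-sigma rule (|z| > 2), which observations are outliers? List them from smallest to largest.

Cutoffs at x̄ ± 2s: 420.53 ± 2·332.94 = [-245.35, 1086.41].
1134: z = 2.14, |z| > 2 → outlier.
1204: z = 2.35, |z| > 2 → outlier.
Every other value lies within [-245.35, 1086.41].

1134, 1204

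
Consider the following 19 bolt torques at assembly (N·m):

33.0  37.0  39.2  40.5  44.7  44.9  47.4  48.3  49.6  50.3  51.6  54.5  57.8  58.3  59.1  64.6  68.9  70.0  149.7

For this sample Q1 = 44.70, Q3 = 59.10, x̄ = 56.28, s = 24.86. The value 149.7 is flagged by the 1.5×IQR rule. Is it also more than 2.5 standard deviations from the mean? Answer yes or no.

yes

z = (149.7 − 56.28) / 24.86 = 3.76.
|z| = 3.76 > 2.5.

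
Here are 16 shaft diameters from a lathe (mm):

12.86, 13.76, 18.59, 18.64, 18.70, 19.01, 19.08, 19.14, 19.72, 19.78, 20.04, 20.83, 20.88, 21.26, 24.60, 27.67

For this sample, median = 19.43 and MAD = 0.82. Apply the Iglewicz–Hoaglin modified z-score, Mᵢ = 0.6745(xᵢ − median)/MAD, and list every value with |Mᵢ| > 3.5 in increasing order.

12.86, 13.76, 24.60, 27.67

|Mᵢ| > 3.5 ⇔ |xᵢ − 19.43| > 3.5·0.82/0.6745 = 4.26.
So outliers lie outside [15.17, 23.69].
12.86: M = -5.40 → outlier.
13.76: M = -4.66 → outlier.
24.60: M = 4.25 → outlier.
27.67: M = 6.78 → outlier.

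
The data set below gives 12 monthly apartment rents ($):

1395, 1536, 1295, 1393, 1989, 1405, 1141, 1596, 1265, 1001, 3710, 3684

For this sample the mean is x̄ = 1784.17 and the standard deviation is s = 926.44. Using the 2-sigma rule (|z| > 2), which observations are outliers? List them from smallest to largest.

Cutoffs at x̄ ± 2s: 1784.17 ± 2·926.44 = [-68.71, 3637.05].
3684: z = 2.05, |z| > 2 → outlier.
3710: z = 2.08, |z| > 2 → outlier.
Every other value lies within [-68.71, 3637.05].

3684, 3710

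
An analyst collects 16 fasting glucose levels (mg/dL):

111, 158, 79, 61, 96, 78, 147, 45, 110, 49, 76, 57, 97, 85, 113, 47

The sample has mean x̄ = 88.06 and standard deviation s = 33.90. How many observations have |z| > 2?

Cutoffs: x̄ ± 2s = [20.26, 155.86].
Outside the cutoffs: 158.

1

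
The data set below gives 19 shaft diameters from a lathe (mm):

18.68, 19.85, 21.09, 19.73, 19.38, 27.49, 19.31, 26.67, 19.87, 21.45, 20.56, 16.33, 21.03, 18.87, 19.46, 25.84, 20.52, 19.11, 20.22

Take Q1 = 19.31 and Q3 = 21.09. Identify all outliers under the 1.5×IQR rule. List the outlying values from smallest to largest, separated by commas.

16.33, 25.84, 26.67, 27.49

IQR = Q3 − Q1 = 21.09 − 19.31 = 1.78.
Lower fence = Q1 − 1.5·IQR = 19.31 − 2.67 = 16.64.
Upper fence = Q3 + 1.5·IQR = 21.09 + 2.67 = 23.76.
16.33 < 16.64 → outlier.
25.84 > 23.76 → outlier.
26.67 > 23.76 → outlier.
27.49 > 23.76 → outlier.
All remaining values lie within [16.64, 23.76].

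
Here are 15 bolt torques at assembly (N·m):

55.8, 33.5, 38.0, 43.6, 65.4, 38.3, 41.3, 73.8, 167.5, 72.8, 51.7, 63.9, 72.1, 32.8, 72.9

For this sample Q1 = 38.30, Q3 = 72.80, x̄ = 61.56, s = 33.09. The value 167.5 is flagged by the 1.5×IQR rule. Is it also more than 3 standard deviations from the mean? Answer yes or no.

z = (167.5 − 61.56) / 33.09 = 3.20.
|z| = 3.20 > 3.

yes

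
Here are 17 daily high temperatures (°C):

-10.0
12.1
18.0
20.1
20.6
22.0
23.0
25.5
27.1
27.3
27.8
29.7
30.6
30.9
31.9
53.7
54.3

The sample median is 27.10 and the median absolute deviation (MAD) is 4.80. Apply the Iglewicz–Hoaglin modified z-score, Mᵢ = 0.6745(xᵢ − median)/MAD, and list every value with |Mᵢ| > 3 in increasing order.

-10.0, 53.7, 54.3

|Mᵢ| > 3 ⇔ |xᵢ − 27.10| > 3·4.80/0.6745 = 21.35.
So outliers lie outside [5.75, 48.45].
-10.0: M = -5.21 → outlier.
53.7: M = 3.74 → outlier.
54.3: M = 3.82 → outlier.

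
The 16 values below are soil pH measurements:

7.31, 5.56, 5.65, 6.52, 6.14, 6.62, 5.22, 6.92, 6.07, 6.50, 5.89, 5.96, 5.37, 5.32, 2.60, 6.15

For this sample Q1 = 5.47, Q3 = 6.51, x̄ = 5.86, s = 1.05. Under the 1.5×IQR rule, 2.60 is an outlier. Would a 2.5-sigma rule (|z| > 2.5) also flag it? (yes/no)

z = (2.60 − 5.86) / 1.05 = -3.10.
|z| = 3.10 > 2.5.

yes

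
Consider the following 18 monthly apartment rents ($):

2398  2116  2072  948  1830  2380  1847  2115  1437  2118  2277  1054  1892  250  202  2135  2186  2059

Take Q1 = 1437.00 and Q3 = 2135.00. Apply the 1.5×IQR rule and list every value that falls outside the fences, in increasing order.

IQR = Q3 − Q1 = 2135.00 − 1437.00 = 698.00.
Lower fence = Q1 − 1.5·IQR = 1437.00 − 1047.00 = 390.00.
Upper fence = Q3 + 1.5·IQR = 2135.00 + 1047.00 = 3182.00.
202 < 390.00 → outlier.
250 < 390.00 → outlier.
All remaining values lie within [390.00, 3182.00].

202, 250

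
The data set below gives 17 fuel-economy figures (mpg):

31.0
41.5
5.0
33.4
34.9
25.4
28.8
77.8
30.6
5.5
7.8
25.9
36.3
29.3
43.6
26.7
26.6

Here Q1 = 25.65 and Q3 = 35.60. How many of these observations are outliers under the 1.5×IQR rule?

IQR = 9.95; fences at 25.65 − 14.925 = 10.725 and 35.60 + 14.925 = 50.525.
Outside the cutoffs: 5.0, 5.5, 7.8, 77.8.

4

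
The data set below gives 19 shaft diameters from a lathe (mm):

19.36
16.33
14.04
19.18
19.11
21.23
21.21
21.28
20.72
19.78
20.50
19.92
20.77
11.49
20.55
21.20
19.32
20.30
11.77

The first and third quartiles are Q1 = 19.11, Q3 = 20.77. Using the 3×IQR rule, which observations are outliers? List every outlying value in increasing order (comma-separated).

IQR = Q3 − Q1 = 20.77 − 19.11 = 1.66.
Lower fence = Q1 − 3·IQR = 19.11 − 4.98 = 14.13.
Upper fence = Q3 + 3·IQR = 20.77 + 4.98 = 25.75.
11.49 < 14.13 → outlier.
11.77 < 14.13 → outlier.
14.04 < 14.13 → outlier.
All remaining values lie within [14.13, 25.75].

11.49, 11.77, 14.04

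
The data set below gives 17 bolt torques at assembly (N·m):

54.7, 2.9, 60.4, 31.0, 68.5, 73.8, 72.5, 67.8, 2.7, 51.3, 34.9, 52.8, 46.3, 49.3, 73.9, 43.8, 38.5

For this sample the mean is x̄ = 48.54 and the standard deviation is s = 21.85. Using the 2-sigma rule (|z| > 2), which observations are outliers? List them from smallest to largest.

Cutoffs at x̄ ± 2s: 48.54 ± 2·21.85 = [4.84, 92.24].
2.7: z = -2.10, |z| > 2 → outlier.
2.9: z = -2.09, |z| > 2 → outlier.
Every other value lies within [4.84, 92.24].

2.7, 2.9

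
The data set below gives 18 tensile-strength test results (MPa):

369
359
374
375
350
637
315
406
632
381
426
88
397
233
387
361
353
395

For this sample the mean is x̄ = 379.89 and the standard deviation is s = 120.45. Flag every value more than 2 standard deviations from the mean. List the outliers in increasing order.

Cutoffs at x̄ ± 2s: 379.89 ± 2·120.45 = [138.99, 620.79].
88: z = -2.42, |z| > 2 → outlier.
632: z = 2.09, |z| > 2 → outlier.
637: z = 2.13, |z| > 2 → outlier.
Every other value lies within [138.99, 620.79].

88, 632, 637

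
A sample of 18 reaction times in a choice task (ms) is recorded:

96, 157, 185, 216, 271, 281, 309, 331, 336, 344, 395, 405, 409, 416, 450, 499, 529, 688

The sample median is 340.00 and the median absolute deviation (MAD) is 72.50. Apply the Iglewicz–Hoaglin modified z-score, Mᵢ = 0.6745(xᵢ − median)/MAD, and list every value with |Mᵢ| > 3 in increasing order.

688

|Mᵢ| > 3 ⇔ |xᵢ − 340.00| > 3·72.50/0.6745 = 322.46.
So outliers lie outside [17.54, 662.46].
688: M = 3.24 → outlier.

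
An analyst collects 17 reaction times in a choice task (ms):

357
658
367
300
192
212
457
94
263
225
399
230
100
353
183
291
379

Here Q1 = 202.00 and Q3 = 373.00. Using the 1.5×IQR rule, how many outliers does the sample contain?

1

IQR = 171.00; fences at 202.00 − 256.50 = -54.50 and 373.00 + 256.50 = 629.50.
Outside the cutoffs: 658.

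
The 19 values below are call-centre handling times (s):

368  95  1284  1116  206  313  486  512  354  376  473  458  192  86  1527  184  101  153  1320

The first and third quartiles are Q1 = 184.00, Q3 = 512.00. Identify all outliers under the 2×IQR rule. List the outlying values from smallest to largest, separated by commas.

IQR = Q3 − Q1 = 512.00 − 184.00 = 328.00.
Lower fence = Q1 − 2·IQR = 184.00 − 656.00 = -472.00.
Upper fence = Q3 + 2·IQR = 512.00 + 656.00 = 1168.00.
1284 > 1168.00 → outlier.
1320 > 1168.00 → outlier.
1527 > 1168.00 → outlier.
All remaining values lie within [-472.00, 1168.00].

1284, 1320, 1527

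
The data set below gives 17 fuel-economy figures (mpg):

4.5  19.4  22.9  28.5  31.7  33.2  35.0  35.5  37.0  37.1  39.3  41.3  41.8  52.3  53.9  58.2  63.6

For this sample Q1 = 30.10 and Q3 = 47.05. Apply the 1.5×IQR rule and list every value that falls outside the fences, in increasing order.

IQR = Q3 − Q1 = 47.05 − 30.10 = 16.95.
Lower fence = Q1 − 1.5·IQR = 30.10 − 25.425 = 4.675.
Upper fence = Q3 + 1.5·IQR = 47.05 + 25.425 = 72.475.
4.5 < 4.675 → outlier.
All remaining values lie within [4.675, 72.475].

4.5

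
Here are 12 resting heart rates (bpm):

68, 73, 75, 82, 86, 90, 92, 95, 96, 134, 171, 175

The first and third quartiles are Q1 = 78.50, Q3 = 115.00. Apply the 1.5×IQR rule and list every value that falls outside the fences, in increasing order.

IQR = Q3 − Q1 = 115.00 − 78.50 = 36.50.
Lower fence = Q1 − 1.5·IQR = 78.50 − 54.75 = 23.75.
Upper fence = Q3 + 1.5·IQR = 115.00 + 54.75 = 169.75.
171 > 169.75 → outlier.
175 > 169.75 → outlier.
All remaining values lie within [23.75, 169.75].

171, 175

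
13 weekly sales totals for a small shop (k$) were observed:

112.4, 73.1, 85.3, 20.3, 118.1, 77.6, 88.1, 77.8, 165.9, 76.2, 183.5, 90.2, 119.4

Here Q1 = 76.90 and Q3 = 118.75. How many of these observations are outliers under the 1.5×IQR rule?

1

IQR = 41.85; fences at 76.90 − 62.775 = 14.125 and 118.75 + 62.775 = 181.525.
Outside the cutoffs: 183.5.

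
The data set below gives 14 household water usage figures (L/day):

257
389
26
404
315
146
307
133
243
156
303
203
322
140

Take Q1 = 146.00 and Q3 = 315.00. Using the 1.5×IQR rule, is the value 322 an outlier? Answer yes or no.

IQR = Q3 − Q1 = 315.00 − 146.00 = 169.00.
Lower fence = Q1 − 1.5·IQR = 146.00 − 253.50 = -107.50.
Upper fence = Q3 + 1.5·IQR = 315.00 + 253.50 = 568.50.
322 lies within [-107.50, 568.50].

no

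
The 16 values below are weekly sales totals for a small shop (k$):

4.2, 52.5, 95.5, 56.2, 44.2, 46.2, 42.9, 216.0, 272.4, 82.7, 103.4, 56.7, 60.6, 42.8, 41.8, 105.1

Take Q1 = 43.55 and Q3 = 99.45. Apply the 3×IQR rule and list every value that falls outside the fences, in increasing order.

272.4

IQR = Q3 − Q1 = 99.45 − 43.55 = 55.90.
Lower fence = Q1 − 3·IQR = 43.55 − 167.70 = -124.15.
Upper fence = Q3 + 3·IQR = 99.45 + 167.70 = 267.15.
272.4 > 267.15 → outlier.
All remaining values lie within [-124.15, 267.15].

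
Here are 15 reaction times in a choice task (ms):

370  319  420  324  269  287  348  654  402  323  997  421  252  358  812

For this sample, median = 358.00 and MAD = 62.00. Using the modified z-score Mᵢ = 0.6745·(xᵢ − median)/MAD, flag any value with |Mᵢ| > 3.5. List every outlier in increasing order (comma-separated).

|Mᵢ| > 3.5 ⇔ |xᵢ − 358.00| > 3.5·62.00/0.6745 = 321.72.
So outliers lie outside [36.28, 679.72].
812: M = 4.94 → outlier.
997: M = 6.95 → outlier.

812, 997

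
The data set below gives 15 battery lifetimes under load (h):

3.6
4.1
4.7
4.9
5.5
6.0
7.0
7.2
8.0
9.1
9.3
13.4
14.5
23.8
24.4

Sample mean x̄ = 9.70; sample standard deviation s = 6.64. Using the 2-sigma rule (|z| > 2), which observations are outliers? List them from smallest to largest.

23.8, 24.4

Cutoffs at x̄ ± 2s: 9.70 ± 2·6.64 = [-3.58, 22.98].
23.8: z = 2.12, |z| > 2 → outlier.
24.4: z = 2.21, |z| > 2 → outlier.
Every other value lies within [-3.58, 22.98].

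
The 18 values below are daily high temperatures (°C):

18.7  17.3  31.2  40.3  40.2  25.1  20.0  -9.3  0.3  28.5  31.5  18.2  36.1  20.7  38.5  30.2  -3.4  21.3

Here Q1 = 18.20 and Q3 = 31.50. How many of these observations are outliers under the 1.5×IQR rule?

2

IQR = 13.30; fences at 18.20 − 19.95 = -1.75 and 31.50 + 19.95 = 51.45.
Outside the cutoffs: -9.3, -3.4.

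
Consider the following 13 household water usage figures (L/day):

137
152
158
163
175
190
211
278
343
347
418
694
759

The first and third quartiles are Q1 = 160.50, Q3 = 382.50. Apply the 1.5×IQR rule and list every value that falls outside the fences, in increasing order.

IQR = Q3 − Q1 = 382.50 − 160.50 = 222.00.
Lower fence = Q1 − 1.5·IQR = 160.50 − 333.00 = -172.50.
Upper fence = Q3 + 1.5·IQR = 382.50 + 333.00 = 715.50.
759 > 715.50 → outlier.
All remaining values lie within [-172.50, 715.50].

759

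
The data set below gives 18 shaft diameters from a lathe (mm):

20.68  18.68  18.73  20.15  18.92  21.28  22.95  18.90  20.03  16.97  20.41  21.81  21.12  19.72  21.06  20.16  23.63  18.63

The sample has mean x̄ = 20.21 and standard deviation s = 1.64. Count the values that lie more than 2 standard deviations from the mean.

1

Cutoffs: x̄ ± 2s = [16.93, 23.49].
Outside the cutoffs: 23.63.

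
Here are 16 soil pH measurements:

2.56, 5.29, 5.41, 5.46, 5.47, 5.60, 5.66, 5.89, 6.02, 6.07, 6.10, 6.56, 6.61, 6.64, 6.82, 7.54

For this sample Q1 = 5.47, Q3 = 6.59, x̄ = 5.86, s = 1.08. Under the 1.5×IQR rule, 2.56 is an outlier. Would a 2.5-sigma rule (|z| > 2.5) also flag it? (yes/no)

yes

z = (2.56 − 5.86) / 1.08 = -3.06.
|z| = 3.06 > 2.5.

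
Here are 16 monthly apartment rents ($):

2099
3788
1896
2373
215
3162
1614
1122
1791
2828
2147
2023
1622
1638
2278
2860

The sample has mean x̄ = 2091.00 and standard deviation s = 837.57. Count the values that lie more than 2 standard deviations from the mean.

Cutoffs: x̄ ± 2s = [415.86, 3766.14].
Outside the cutoffs: 215, 3788.

2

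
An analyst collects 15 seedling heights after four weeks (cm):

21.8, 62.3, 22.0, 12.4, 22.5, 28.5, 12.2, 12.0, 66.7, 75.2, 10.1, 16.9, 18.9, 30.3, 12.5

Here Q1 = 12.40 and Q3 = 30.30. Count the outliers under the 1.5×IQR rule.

3

IQR = 17.90; fences at 12.40 − 26.85 = -14.45 and 30.30 + 26.85 = 57.15.
Outside the cutoffs: 62.3, 66.7, 75.2.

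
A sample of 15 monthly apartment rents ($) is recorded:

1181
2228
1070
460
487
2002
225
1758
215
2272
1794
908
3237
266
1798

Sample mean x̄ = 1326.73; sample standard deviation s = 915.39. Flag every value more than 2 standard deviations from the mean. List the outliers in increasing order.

3237

Cutoffs at x̄ ± 2s: 1326.73 ± 2·915.39 = [-504.05, 3157.51].
3237: z = 2.09, |z| > 2 → outlier.
Every other value lies within [-504.05, 3157.51].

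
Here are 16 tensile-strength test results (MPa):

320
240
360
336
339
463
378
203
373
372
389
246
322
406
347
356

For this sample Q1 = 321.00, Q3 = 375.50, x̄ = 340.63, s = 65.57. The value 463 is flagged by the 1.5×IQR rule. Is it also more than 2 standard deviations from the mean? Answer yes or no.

z = (463 − 340.63) / 65.57 = 1.87.
|z| = 1.87 ≤ 2.

no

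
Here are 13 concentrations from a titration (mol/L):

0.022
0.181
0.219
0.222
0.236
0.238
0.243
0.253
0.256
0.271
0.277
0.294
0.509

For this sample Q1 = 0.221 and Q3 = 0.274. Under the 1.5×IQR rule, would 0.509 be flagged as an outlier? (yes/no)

IQR = Q3 − Q1 = 0.274 − 0.221 = 0.053.
Lower fence = Q1 − 1.5·IQR = 0.221 − 0.0795 = 0.1415.
Upper fence = Q3 + 1.5·IQR = 0.274 + 0.0795 = 0.3535.
0.509 lies above the upper fence.

yes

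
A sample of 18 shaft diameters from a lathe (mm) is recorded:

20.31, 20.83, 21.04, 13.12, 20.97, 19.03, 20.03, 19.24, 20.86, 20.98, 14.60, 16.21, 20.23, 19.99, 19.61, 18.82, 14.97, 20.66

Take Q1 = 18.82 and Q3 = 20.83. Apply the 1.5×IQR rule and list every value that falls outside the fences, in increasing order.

13.12, 14.60, 14.97

IQR = Q3 − Q1 = 20.83 − 18.82 = 2.01.
Lower fence = Q1 − 1.5·IQR = 18.82 − 3.015 = 15.805.
Upper fence = Q3 + 1.5·IQR = 20.83 + 3.015 = 23.845.
13.12 < 15.805 → outlier.
14.60 < 15.805 → outlier.
14.97 < 15.805 → outlier.
All remaining values lie within [15.805, 23.845].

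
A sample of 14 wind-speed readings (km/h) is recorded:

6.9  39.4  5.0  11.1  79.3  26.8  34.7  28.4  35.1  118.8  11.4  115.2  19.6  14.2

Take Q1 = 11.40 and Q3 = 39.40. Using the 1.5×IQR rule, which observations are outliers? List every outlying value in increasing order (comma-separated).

115.2, 118.8

IQR = Q3 − Q1 = 39.40 − 11.40 = 28.00.
Lower fence = Q1 − 1.5·IQR = 11.40 − 42.00 = -30.60.
Upper fence = Q3 + 1.5·IQR = 39.40 + 42.00 = 81.40.
115.2 > 81.40 → outlier.
118.8 > 81.40 → outlier.
All remaining values lie within [-30.60, 81.40].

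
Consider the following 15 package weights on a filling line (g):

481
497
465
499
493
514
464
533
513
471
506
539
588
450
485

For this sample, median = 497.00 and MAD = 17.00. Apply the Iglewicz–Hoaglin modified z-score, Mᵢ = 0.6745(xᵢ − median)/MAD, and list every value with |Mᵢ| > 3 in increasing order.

|Mᵢ| > 3 ⇔ |xᵢ − 497.00| > 3·17.00/0.6745 = 75.61.
So outliers lie outside [421.39, 572.61].
588: M = 3.61 → outlier.

588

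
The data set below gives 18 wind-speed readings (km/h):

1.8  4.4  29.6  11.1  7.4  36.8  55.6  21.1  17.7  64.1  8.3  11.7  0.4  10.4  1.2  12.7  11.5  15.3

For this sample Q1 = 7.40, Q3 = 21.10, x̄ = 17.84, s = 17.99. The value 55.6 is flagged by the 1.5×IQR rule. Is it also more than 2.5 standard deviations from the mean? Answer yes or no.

z = (55.6 − 17.84) / 17.99 = 2.10.
|z| = 2.10 ≤ 2.5.

no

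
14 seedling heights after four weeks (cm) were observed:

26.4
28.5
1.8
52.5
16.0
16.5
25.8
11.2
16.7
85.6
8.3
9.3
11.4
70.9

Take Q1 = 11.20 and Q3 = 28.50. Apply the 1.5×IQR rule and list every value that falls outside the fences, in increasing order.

IQR = Q3 − Q1 = 28.50 − 11.20 = 17.30.
Lower fence = Q1 − 1.5·IQR = 11.20 − 25.95 = -14.75.
Upper fence = Q3 + 1.5·IQR = 28.50 + 25.95 = 54.45.
70.9 > 54.45 → outlier.
85.6 > 54.45 → outlier.
All remaining values lie within [-14.75, 54.45].

70.9, 85.6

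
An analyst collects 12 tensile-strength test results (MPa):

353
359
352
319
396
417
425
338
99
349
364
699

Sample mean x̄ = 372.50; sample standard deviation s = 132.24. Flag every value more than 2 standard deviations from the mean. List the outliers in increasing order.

99, 699

Cutoffs at x̄ ± 2s: 372.50 ± 2·132.24 = [108.02, 636.98].
99: z = -2.07, |z| > 2 → outlier.
699: z = 2.47, |z| > 2 → outlier.
Every other value lies within [108.02, 636.98].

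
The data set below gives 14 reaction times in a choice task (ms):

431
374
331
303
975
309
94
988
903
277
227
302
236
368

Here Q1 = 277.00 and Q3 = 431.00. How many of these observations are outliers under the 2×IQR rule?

3

IQR = 154.00; fences at 277.00 − 308.00 = -31.00 and 431.00 + 308.00 = 739.00.
Outside the cutoffs: 903, 975, 988.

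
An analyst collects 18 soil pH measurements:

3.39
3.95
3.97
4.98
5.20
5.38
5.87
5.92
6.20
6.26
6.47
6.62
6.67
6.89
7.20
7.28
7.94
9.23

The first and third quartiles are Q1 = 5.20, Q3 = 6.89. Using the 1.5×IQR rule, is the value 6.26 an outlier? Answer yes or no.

IQR = Q3 − Q1 = 6.89 − 5.20 = 1.69.
Lower fence = Q1 − 1.5·IQR = 5.20 − 2.535 = 2.665.
Upper fence = Q3 + 1.5·IQR = 6.89 + 2.535 = 9.425.
6.26 lies within [2.665, 9.425].

no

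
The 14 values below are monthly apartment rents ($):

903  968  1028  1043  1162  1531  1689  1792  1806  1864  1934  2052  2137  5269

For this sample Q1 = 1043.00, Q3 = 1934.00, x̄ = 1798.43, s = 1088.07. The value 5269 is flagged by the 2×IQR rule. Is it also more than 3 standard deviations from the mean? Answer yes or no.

z = (5269 − 1798.43) / 1088.07 = 3.19.
|z| = 3.19 > 3.

yes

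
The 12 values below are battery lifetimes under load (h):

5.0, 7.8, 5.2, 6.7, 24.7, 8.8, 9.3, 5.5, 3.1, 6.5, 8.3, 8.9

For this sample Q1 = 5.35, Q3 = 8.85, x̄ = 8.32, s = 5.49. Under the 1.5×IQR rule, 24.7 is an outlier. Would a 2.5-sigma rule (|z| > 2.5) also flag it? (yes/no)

z = (24.7 − 8.32) / 5.49 = 2.98.
|z| = 2.98 > 2.5.

yes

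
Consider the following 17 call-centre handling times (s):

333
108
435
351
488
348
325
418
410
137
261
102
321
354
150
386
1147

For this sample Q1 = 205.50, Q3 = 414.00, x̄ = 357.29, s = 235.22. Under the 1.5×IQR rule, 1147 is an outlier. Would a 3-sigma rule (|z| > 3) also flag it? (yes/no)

yes

z = (1147 − 357.29) / 235.22 = 3.36.
|z| = 3.36 > 3.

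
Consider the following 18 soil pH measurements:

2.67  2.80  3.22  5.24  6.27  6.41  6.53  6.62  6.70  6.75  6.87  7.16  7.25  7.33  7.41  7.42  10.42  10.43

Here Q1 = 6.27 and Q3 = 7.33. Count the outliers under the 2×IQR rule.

5

IQR = 1.06; fences at 6.27 − 2.12 = 4.15 and 7.33 + 2.12 = 9.45.
Outside the cutoffs: 2.67, 2.80, 3.22, 10.42, 10.43.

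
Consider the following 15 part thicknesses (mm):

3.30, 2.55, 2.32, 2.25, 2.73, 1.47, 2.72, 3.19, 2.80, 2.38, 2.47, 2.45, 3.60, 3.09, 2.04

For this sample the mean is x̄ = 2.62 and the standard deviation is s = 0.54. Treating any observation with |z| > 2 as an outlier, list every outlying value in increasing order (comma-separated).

1.47

Cutoffs at x̄ ± 2s: 2.62 ± 2·0.54 = [1.54, 3.70].
1.47: z = -2.13, |z| > 2 → outlier.
Every other value lies within [1.54, 3.70].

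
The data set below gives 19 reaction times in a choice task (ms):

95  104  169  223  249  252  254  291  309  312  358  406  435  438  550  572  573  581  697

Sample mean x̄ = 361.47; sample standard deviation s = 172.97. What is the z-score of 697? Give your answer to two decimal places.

z = (697 − 361.47) / 172.97 = 1.94.

1.94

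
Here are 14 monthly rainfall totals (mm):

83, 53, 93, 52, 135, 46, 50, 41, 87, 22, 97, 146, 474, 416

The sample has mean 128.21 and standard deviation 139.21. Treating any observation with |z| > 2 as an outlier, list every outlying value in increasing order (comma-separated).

Cutoffs at x̄ ± 2s: 128.21 ± 2·139.21 = [-150.21, 406.63].
416: z = 2.07, |z| > 2 → outlier.
474: z = 2.48, |z| > 2 → outlier.
Every other value lies within [-150.21, 406.63].

416, 474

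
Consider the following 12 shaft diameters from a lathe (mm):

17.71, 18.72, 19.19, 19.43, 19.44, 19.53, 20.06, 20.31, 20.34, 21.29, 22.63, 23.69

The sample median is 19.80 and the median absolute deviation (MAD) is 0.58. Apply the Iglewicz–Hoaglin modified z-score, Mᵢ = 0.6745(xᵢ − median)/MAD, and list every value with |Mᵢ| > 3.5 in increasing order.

|Mᵢ| > 3.5 ⇔ |xᵢ − 19.80| > 3.5·0.58/0.6745 = 3.01.
So outliers lie outside [16.79, 22.81].
23.69: M = 4.52 → outlier.

23.69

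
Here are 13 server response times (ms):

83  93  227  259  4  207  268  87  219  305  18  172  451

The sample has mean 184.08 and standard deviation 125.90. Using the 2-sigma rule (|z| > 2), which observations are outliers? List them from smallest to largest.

Cutoffs at x̄ ± 2s: 184.08 ± 2·125.90 = [-67.72, 435.88].
451: z = 2.12, |z| > 2 → outlier.
Every other value lies within [-67.72, 435.88].

451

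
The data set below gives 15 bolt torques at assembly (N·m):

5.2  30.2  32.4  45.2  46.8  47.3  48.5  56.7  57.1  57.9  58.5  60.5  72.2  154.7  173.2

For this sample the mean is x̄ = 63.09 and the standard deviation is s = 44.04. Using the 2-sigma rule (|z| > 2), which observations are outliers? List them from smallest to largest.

154.7, 173.2

Cutoffs at x̄ ± 2s: 63.09 ± 2·44.04 = [-24.99, 151.17].
154.7: z = 2.08, |z| > 2 → outlier.
173.2: z = 2.50, |z| > 2 → outlier.
Every other value lies within [-24.99, 151.17].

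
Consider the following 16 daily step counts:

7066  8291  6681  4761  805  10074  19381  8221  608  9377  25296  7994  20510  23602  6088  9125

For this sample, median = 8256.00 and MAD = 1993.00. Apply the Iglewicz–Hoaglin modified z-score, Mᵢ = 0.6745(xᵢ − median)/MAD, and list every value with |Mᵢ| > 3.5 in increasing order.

|Mᵢ| > 3.5 ⇔ |xᵢ − 8256.00| > 3.5·1993.00/0.6745 = 10341.73.
So outliers lie outside [-2085.73, 18597.73].
19381: M = 3.77 → outlier.
20510: M = 4.15 → outlier.
23602: M = 5.19 → outlier.
25296: M = 5.77 → outlier.

19381, 20510, 23602, 25296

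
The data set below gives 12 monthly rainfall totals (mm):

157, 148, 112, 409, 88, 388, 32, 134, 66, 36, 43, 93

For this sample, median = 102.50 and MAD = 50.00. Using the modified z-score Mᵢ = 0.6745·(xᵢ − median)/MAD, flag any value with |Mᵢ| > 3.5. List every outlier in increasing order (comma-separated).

388, 409

|Mᵢ| > 3.5 ⇔ |xᵢ − 102.50| > 3.5·50.00/0.6745 = 259.45.
So outliers lie outside [-156.95, 361.95].
388: M = 3.85 → outlier.
409: M = 4.13 → outlier.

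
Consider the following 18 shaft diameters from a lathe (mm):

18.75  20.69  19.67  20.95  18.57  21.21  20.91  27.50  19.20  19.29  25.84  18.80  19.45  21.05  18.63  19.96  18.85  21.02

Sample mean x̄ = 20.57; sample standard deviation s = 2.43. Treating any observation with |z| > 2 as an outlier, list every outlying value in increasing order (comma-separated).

Cutoffs at x̄ ± 2s: 20.57 ± 2·2.43 = [15.71, 25.43].
25.84: z = 2.17, |z| > 2 → outlier.
27.50: z = 2.85, |z| > 2 → outlier.
Every other value lies within [15.71, 25.43].

25.84, 27.50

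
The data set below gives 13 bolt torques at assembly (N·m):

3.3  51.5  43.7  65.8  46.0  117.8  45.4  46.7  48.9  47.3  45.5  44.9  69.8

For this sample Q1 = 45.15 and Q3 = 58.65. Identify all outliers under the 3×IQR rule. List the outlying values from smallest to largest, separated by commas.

3.3, 117.8

IQR = Q3 − Q1 = 58.65 − 45.15 = 13.50.
Lower fence = Q1 − 3·IQR = 45.15 − 40.50 = 4.65.
Upper fence = Q3 + 3·IQR = 58.65 + 40.50 = 99.15.
3.3 < 4.65 → outlier.
117.8 > 99.15 → outlier.
All remaining values lie within [4.65, 99.15].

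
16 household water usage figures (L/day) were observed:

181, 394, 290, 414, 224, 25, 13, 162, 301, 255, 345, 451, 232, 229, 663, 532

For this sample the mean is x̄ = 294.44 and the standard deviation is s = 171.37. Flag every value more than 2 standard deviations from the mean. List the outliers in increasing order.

Cutoffs at x̄ ± 2s: 294.44 ± 2·171.37 = [-48.30, 637.18].
663: z = 2.15, |z| > 2 → outlier.
Every other value lies within [-48.30, 637.18].

663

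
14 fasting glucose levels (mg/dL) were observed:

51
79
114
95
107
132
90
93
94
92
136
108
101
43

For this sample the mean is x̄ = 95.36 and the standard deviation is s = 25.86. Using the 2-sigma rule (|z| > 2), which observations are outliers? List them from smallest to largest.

43

Cutoffs at x̄ ± 2s: 95.36 ± 2·25.86 = [43.64, 147.08].
43: z = -2.02, |z| > 2 → outlier.
Every other value lies within [43.64, 147.08].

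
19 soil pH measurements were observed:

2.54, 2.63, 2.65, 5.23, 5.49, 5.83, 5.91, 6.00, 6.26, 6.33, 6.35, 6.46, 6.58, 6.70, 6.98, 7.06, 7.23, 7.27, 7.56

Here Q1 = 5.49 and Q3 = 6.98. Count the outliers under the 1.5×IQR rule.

IQR = 1.49; fences at 5.49 − 2.235 = 3.255 and 6.98 + 2.235 = 9.215.
Outside the cutoffs: 2.54, 2.63, 2.65.

3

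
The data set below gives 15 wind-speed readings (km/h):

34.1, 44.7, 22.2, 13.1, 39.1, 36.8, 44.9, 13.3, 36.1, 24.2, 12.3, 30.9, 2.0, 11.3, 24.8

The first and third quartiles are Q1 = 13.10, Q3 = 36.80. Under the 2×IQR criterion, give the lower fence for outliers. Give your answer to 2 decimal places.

-34.30

IQR = Q3 − Q1 = 36.80 − 13.10 = 23.70.
Lower fence = Q1 − 2·IQR = 13.10 − 47.40 = -34.30.
Upper fence = Q3 + 2·IQR = 36.80 + 47.40 = 84.20.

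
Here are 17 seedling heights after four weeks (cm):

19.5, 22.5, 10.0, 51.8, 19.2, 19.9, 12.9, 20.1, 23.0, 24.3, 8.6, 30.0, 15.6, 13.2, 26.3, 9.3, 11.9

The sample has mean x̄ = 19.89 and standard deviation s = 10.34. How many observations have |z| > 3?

1

Cutoffs: x̄ ± 3s = [-11.13, 50.91].
Outside the cutoffs: 51.8.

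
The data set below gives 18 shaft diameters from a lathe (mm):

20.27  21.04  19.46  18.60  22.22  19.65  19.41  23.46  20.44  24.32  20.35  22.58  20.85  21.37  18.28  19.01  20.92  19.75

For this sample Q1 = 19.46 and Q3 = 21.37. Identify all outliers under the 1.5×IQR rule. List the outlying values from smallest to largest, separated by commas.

IQR = Q3 − Q1 = 21.37 − 19.46 = 1.91.
Lower fence = Q1 − 1.5·IQR = 19.46 − 2.865 = 16.595.
Upper fence = Q3 + 1.5·IQR = 21.37 + 2.865 = 24.235.
24.32 > 24.235 → outlier.
All remaining values lie within [16.595, 24.235].

24.32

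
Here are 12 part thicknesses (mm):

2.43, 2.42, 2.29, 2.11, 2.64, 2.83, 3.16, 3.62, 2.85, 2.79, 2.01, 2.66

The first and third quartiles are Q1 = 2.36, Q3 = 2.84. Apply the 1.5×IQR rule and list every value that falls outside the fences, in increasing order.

3.62

IQR = Q3 − Q1 = 2.84 − 2.36 = 0.48.
Lower fence = Q1 − 1.5·IQR = 2.36 − 0.72 = 1.64.
Upper fence = Q3 + 1.5·IQR = 2.84 + 0.72 = 3.56.
3.62 > 3.56 → outlier.
All remaining values lie within [1.64, 3.56].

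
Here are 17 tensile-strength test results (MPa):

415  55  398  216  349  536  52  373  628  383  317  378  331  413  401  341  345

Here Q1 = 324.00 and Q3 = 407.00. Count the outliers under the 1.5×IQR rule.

4

IQR = 83.00; fences at 324.00 − 124.50 = 199.50 and 407.00 + 124.50 = 531.50.
Outside the cutoffs: 52, 55, 536, 628.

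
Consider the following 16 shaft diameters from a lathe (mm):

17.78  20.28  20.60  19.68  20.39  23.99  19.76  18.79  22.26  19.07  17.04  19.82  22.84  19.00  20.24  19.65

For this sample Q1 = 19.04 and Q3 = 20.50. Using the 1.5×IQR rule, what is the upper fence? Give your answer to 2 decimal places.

IQR = Q3 − Q1 = 20.50 − 19.04 = 1.46.
Lower fence = Q1 − 1.5·IQR = 19.04 − 2.19 = 16.85.
Upper fence = Q3 + 1.5·IQR = 20.50 + 2.19 = 22.69.

22.69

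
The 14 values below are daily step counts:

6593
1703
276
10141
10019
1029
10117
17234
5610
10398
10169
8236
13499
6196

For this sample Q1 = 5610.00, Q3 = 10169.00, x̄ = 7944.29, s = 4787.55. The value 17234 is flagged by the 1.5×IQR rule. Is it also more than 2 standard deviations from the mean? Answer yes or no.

z = (17234 − 7944.29) / 4787.55 = 1.94.
|z| = 1.94 ≤ 2.

no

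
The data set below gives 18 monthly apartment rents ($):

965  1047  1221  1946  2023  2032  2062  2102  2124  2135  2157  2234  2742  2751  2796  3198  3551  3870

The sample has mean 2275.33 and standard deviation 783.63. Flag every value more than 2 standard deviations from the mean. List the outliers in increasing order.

3870

Cutoffs at x̄ ± 2s: 2275.33 ± 2·783.63 = [708.07, 3842.59].
3870: z = 2.03, |z| > 2 → outlier.
Every other value lies within [708.07, 3842.59].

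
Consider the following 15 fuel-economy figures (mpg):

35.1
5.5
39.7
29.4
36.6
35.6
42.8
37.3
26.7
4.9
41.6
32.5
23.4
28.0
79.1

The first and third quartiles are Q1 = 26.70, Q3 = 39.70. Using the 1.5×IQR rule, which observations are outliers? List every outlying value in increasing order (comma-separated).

4.9, 5.5, 79.1

IQR = Q3 − Q1 = 39.70 − 26.70 = 13.00.
Lower fence = Q1 − 1.5·IQR = 26.70 − 19.50 = 7.20.
Upper fence = Q3 + 1.5·IQR = 39.70 + 19.50 = 59.20.
4.9 < 7.20 → outlier.
5.5 < 7.20 → outlier.
79.1 > 59.20 → outlier.
All remaining values lie within [7.20, 59.20].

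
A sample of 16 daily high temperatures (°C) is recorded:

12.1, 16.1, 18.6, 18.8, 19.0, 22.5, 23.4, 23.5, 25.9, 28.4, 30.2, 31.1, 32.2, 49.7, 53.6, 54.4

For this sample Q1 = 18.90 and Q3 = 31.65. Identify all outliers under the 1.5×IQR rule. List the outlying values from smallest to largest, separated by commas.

IQR = Q3 − Q1 = 31.65 − 18.90 = 12.75.
Lower fence = Q1 − 1.5·IQR = 18.90 − 19.125 = -0.225.
Upper fence = Q3 + 1.5·IQR = 31.65 + 19.125 = 50.775.
53.6 > 50.775 → outlier.
54.4 > 50.775 → outlier.
All remaining values lie within [-0.225, 50.775].

53.6, 54.4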